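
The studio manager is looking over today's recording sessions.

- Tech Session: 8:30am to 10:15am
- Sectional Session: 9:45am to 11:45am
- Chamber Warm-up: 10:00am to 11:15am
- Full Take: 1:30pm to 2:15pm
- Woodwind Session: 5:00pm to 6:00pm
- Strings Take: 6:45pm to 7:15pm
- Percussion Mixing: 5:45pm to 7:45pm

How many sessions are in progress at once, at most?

3

Sweep the timeline, counting +1 at each start and −1 at each end (ends before starts at a tie):
8:30am start Tech Session → 1
9:45am start Sectional Session → 2
10:00am start Chamber Warm-up → 3
10:15am end Tech Session → 2
11:15am end Chamber Warm-up → 1
11:45am end Sectional Session → 0
1:30pm start Full Take → 1
2:15pm end Full Take → 0
5:00pm start Woodwind Session → 1
5:45pm start Percussion Mixing → 2
6:00pm end Woodwind Session → 1
6:45pm start Strings Take → 2
7:15pm end Strings Take → 1
7:45pm end Percussion Mixing → 0
Peak is 3, at 10:00am (Chamber Warm-up, Sectional Session, Tech Session).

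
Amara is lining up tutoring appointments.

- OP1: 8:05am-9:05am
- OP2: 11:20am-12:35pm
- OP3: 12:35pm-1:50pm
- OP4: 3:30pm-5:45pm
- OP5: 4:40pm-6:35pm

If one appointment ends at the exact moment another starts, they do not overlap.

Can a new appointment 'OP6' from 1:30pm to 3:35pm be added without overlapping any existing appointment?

OP1: ends 9:05am at or before OP6 starts 1:30pm → clear.
OP2: ends 12:35pm at or before OP6 starts 1:30pm → clear.
OP3: starts 12:35pm before OP6 ends 3:35pm, and ends 1:50pm after OP6 starts 1:30pm → overlap.
OP4: starts 3:30pm before OP6 ends 3:35pm, and ends 5:45pm after OP6 starts 1:30pm → overlap.
OP5: starts 4:40pm at or after OP6 ends 3:35pm → clear.
OP6 overlaps OP3, OP4.

No — it overlaps OP3, OP4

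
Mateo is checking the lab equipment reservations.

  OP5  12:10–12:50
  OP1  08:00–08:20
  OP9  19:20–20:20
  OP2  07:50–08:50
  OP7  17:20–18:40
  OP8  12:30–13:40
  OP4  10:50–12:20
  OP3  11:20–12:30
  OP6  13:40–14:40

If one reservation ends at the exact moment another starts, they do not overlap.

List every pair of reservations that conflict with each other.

Two intervals overlap when each starts before the other ends.
Sorted by start: OP2, OP1, OP4, OP3, OP5, OP8, OP6, OP7, OP9.
OP1 starts before OP2 ends → OP2 and OP1 overlap.
OP4 starts after OP2 ends; OP2 is clear from here.
OP4 starts after OP1 ends; OP1 is clear from here.
OP3 starts before OP4 ends → OP4 and OP3 overlap.
OP5 starts before OP4 ends → OP4 and OP5 overlap.
OP8 starts after OP4 ends; OP4 is clear from here.
OP5 starts before OP3 ends → OP3 and OP5 overlap.
OP8 starts exactly when OP3 ends (back-to-back, no overlap); OP3 is clear from here.
OP8 starts before OP5 ends → OP5 and OP8 overlap.
OP6 starts after OP5 ends; OP5 is clear from here.
OP6 starts exactly when OP8 ends (back-to-back, no overlap); OP8 is clear from here.
OP7 starts after OP6 ends; OP6 is clear from here.
OP9 starts after OP7 ends.

OP1 & OP2, OP3 & OP4, OP3 & OP5, OP4 & OP5, OP5 & OP8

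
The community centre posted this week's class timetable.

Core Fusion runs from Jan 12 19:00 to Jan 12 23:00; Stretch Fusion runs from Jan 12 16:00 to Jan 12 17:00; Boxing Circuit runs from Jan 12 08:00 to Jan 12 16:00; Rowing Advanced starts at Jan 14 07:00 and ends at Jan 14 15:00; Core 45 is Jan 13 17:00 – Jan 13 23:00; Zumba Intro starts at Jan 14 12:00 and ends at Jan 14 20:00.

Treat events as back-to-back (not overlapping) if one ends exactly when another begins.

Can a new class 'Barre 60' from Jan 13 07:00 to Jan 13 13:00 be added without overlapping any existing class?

Boxing Circuit: ends Jan 12 16:00 at or before Barre 60 starts Jan 13 07:00 → clear.
Stretch Fusion: ends Jan 12 17:00 at or before Barre 60 starts Jan 13 07:00 → clear.
Core Fusion: ends Jan 12 23:00 at or before Barre 60 starts Jan 13 07:00 → clear.
Core 45: starts Jan 13 17:00 at or after Barre 60 ends Jan 13 13:00 → clear.
Rowing Advanced: starts Jan 14 07:00 at or after Barre 60 ends Jan 13 13:00 → clear.
Zumba Intro: starts Jan 14 12:00 at or after Barre 60 ends Jan 13 13:00 → clear.

Yes — the slot is free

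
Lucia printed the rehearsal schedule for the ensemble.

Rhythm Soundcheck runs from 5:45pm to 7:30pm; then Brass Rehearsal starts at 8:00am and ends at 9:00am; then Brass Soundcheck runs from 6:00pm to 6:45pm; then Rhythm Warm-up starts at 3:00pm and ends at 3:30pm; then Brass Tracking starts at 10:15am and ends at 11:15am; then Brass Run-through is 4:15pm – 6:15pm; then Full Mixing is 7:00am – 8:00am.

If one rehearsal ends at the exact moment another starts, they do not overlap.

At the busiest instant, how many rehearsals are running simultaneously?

3

Walk through starts and ends in time order (an end at T is processed before a start at T):
7:00am start Full Mixing → 1
8:00am end Full Mixing → 0
8:00am start Brass Rehearsal → 1
9:00am end Brass Rehearsal → 0
10:15am start Brass Tracking → 1
11:15am end Brass Tracking → 0
3:00pm start Rhythm Warm-up → 1
3:30pm end Rhythm Warm-up → 0
4:15pm start Brass Run-through → 1
5:45pm start Rhythm Soundcheck → 2
6:00pm start Brass Soundcheck → 3
6:15pm end Brass Run-through → 2
6:45pm end Brass Soundcheck → 1
7:30pm end Rhythm Soundcheck → 0
Peak is 3, at 6:00pm (Brass Run-through, Brass Soundcheck, Rhythm Soundcheck).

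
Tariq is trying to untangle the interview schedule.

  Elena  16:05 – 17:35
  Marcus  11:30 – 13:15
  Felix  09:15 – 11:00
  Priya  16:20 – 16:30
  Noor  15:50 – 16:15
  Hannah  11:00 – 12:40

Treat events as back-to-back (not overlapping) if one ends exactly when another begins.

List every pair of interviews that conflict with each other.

Sorted by start: Felix, Hannah, Marcus, Noor, Elena, Priya.
Hannah starts exactly when Felix ends (back-to-back, no overlap), so Felix has no further overlaps.
Marcus starts before Hannah ends → Hannah and Marcus overlap.
Noor starts after Hannah ends, so Hannah has no further overlaps.
Noor starts after Marcus ends, so Marcus has no further overlaps.
Elena starts before Noor ends → Noor and Elena overlap.
Priya starts after Noor ends.
Priya starts before Elena ends → Elena and Priya overlap.

Elena & Noor, Elena & Priya, Hannah & Marcus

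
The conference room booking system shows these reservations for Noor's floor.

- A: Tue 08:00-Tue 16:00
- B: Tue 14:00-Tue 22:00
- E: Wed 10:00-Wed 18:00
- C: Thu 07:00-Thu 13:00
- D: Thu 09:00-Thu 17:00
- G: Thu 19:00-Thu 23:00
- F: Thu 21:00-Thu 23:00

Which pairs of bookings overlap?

Sorted by start: A, B, E, C, D, G, F.
B starts before A ends → A and B overlap.
E starts after A ends; A is clear from here.
E starts after B ends; B is clear from here.
C starts after E ends; E is clear from here.
D starts before C ends → C and D overlap.
G starts after C ends; C is clear from here.
G starts after D ends; D is clear from here.
F starts before G ends → G and F overlap.

A & B, C & D, F & G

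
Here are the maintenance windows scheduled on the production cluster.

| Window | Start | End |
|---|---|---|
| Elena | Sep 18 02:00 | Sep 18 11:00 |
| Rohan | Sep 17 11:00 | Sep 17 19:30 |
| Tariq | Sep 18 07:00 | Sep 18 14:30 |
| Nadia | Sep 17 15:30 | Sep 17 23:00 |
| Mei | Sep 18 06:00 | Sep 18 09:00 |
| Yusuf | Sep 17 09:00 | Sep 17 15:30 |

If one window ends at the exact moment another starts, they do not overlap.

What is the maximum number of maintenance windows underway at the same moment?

Sweep the timeline, counting +1 at each start and −1 at each end (ends before starts at a tie):
Sep 17 09:00 start Yusuf → 1
Sep 17 11:00 start Rohan → 2
Sep 17 15:30 end Yusuf → 1
Sep 17 15:30 start Nadia → 2
Sep 17 19:30 end Rohan → 1
Sep 17 23:00 end Nadia → 0
Sep 18 02:00 start Elena → 1
Sep 18 06:00 start Mei → 2
Sep 18 07:00 start Tariq → 3
Sep 18 09:00 end Mei → 2
Sep 18 11:00 end Elena → 1
Sep 18 14:30 end Tariq → 0
Peak is 3, at Sep 18 07:00 (Elena, Mei, Tariq).

3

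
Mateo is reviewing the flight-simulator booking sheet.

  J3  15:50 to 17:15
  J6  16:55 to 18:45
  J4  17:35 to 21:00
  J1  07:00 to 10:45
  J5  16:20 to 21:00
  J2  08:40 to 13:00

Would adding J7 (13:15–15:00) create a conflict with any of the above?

No — it doesn't clash with anything

J1: ends 10:45 at or before J7 starts 13:15 → clear.
J2: ends 13:00 at or before J7 starts 13:15 → clear.
J3: starts 15:50 at or after J7 ends 15:00 → clear.
J5: starts 16:20 at or after J7 ends 15:00 → clear.
J6: starts 16:55 at or after J7 ends 15:00 → clear.
J4: starts 17:35 at or after J7 ends 15:00 → clear.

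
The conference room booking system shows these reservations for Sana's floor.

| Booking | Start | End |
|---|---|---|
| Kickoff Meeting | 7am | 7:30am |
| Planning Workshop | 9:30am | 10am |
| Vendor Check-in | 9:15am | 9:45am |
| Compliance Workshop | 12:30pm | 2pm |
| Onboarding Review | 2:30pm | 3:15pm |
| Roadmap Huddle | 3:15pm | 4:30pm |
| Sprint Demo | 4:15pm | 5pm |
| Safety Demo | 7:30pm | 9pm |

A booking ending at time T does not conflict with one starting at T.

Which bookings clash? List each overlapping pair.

Planning Workshop & Vendor Check-in, Roadmap Huddle & Sprint Demo

Sorted by start: Kickoff Meeting, Vendor Check-in, Planning Workshop, Compliance Workshop, Onboarding Review, Roadmap Huddle, Sprint Demo, Safety Demo.
Vendor Check-in starts after Kickoff Meeting ends; Kickoff Meeting is clear from here.
Planning Workshop starts before Vendor Check-in ends → Vendor Check-in and Planning Workshop overlap.
Compliance Workshop starts after Vendor Check-in ends; Vendor Check-in is clear from here.
Compliance Workshop starts after Planning Workshop ends; Planning Workshop is clear from here.
Onboarding Review starts after Compliance Workshop ends; Compliance Workshop is clear from here.
Roadmap Huddle starts exactly when Onboarding Review ends (back-to-back, no overlap); Onboarding Review is clear from here.
Sprint Demo starts before Roadmap Huddle ends → Roadmap Huddle and Sprint Demo overlap.
Safety Demo starts after Roadmap Huddle ends.
Safety Demo starts after Sprint Demo ends.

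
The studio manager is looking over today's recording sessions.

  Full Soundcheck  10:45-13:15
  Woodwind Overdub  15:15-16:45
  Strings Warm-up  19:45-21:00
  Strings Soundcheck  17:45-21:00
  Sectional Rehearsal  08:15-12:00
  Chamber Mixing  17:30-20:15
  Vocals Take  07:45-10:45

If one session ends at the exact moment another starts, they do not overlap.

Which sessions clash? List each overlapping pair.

Sorted by start: Vocals Take, Sectional Rehearsal, Full Soundcheck, Woodwind Overdub, Chamber Mixing, Strings Soundcheck, Strings Warm-up.
Sectional Rehearsal starts before Vocals Take ends → Vocals Take and Sectional Rehearsal overlap.
Full Soundcheck starts exactly when Vocals Take ends (back-to-back, no overlap), so Vocals Take has no further overlaps.
Full Soundcheck starts before Sectional Rehearsal ends → Sectional Rehearsal and Full Soundcheck overlap.
Woodwind Overdub starts after Sectional Rehearsal ends, so Sectional Rehearsal has no further overlaps.
Woodwind Overdub starts after Full Soundcheck ends, so Full Soundcheck has no further overlaps.
Chamber Mixing starts after Woodwind Overdub ends, so Woodwind Overdub has no further overlaps.
Strings Soundcheck starts before Chamber Mixing ends → Chamber Mixing and Strings Soundcheck overlap.
Strings Warm-up starts before Chamber Mixing ends → Chamber Mixing and Strings Warm-up overlap.
Strings Warm-up starts before Strings Soundcheck ends → Strings Soundcheck and Strings Warm-up overlap.

Chamber Mixing & Strings Soundcheck, Chamber Mixing & Strings Warm-up, Full Soundcheck & Sectional Rehearsal, Sectional Rehearsal & Vocals Take, Strings Soundcheck & Strings Warm-up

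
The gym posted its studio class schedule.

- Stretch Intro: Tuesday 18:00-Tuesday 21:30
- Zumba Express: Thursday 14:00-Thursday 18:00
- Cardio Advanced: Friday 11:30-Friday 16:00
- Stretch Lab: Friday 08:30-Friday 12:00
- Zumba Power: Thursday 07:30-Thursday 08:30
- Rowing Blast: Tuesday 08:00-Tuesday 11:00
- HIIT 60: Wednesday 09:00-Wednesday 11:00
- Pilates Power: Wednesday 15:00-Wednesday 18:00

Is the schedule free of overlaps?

Two intervals overlap when each starts before the other ends.
Sorted by start: Rowing Blast, Stretch Intro, HIIT 60, Pilates Power, Zumba Power, Zumba Express, Stretch Lab, Cardio Advanced.
Stretch Intro starts after Rowing Blast ends, so nothing later overlaps Rowing Blast either.
HIIT 60 starts after Stretch Intro ends, so nothing later overlaps Stretch Intro either.
Pilates Power starts after HIIT 60 ends, so nothing later overlaps HIIT 60 either.
Zumba Power starts after Pilates Power ends, so nothing later overlaps Pilates Power either.
Zumba Express starts after Zumba Power ends, so nothing later overlaps Zumba Power either.
Stretch Lab starts after Zumba Express ends, so nothing later overlaps Zumba Express either.
Cardio Advanced starts before Stretch Lab ends → Stretch Lab and Cardio Advanced overlap.
That's a conflict, so the schedule is not conflict-free.

No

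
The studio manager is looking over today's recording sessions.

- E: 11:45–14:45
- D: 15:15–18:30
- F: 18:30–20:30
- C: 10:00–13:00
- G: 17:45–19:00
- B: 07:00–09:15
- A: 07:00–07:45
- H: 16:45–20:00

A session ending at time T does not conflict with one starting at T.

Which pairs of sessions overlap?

Two intervals overlap when each starts before the other ends.
Sorted by start: A, B, C, E, D, H, G, F.
B starts before A ends → A and B overlap.
C starts after A ends — done with A.
C starts after B ends — done with B.
E starts before C ends → C and E overlap.
D starts after C ends — done with C.
D starts after E ends — done with E.
H starts before D ends → D and H overlap.
G starts before D ends → D and G overlap.
F starts exactly when D ends (back-to-back, no overlap).
G starts before H ends → H and G overlap.
F starts before H ends → H and F overlap.
F starts before G ends → G and F overlap.

A & B, C & E, D & G, D & H, F & G, F & H, G & H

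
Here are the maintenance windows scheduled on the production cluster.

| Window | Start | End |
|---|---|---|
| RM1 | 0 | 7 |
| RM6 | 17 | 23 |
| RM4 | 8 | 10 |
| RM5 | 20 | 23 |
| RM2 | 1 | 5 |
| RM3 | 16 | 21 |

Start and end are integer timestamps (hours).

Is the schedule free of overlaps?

No

Sorted by start: RM1, RM2, RM4, RM3, RM6, RM5.
RM2 starts before RM1 ends → RM1 and RM2 overlap.
That's a conflict, so the schedule is not conflict-free.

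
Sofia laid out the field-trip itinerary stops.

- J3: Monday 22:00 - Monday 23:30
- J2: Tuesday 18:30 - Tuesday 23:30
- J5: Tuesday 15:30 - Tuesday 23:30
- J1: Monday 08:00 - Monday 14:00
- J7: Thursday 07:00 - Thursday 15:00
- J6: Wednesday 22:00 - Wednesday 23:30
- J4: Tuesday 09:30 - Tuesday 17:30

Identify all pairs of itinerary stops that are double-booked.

Check each pair: they overlap iff neither finishes before the other starts.
Sorted by start: J1, J3, J4, J5, J2, J6, J7.
J3 starts after J1 ends, so nothing later overlaps J1 either.
J4 starts after J3 ends, so nothing later overlaps J3 either.
J5 starts before J4 ends → J4 and J5 overlap.
J2 starts after J4 ends, so nothing later overlaps J4 either.
J2 starts before J5 ends → J5 and J2 overlap.
J6 starts after J5 ends, so nothing later overlaps J5 either.
J6 starts after J2 ends, so nothing later overlaps J2 either.
J7 starts after J6 ends.

J2 & J5, J4 & J5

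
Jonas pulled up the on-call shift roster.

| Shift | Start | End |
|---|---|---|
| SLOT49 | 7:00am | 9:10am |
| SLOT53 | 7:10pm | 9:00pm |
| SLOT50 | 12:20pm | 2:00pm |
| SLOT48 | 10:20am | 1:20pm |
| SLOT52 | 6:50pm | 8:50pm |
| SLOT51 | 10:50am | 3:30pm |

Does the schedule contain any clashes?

Sorted by start: SLOT49, SLOT48, SLOT51, SLOT50, SLOT52, SLOT53.
SLOT48 starts after SLOT49 ends, so nothing later overlaps SLOT49 either.
SLOT51 starts before SLOT48 ends → SLOT48 and SLOT51 overlap.
That's a conflict, so the schedule is not conflict-free.

Yes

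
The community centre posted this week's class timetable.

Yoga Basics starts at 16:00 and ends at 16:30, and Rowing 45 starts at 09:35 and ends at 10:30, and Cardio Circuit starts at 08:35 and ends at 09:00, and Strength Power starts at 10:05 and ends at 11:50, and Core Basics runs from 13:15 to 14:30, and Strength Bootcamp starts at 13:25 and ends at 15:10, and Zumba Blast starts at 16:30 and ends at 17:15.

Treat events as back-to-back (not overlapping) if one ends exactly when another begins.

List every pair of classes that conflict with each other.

Two intervals overlap when each starts before the other ends.
Sorted by start: Cardio Circuit, Rowing 45, Strength Power, Core Basics, Strength Bootcamp, Yoga Basics, Zumba Blast.
Rowing 45 starts after Cardio Circuit ends — done with Cardio Circuit.
Strength Power starts before Rowing 45 ends → Rowing 45 and Strength Power overlap.
Core Basics starts after Rowing 45 ends — done with Rowing 45.
Core Basics starts after Strength Power ends — done with Strength Power.
Strength Bootcamp starts before Core Basics ends → Core Basics and Strength Bootcamp overlap.
Yoga Basics starts after Core Basics ends — done with Core Basics.
Yoga Basics starts after Strength Bootcamp ends — done with Strength Bootcamp.
Zumba Blast starts exactly when Yoga Basics ends (back-to-back, no overlap).

Core Basics & Strength Bootcamp, Rowing 45 & Strength Power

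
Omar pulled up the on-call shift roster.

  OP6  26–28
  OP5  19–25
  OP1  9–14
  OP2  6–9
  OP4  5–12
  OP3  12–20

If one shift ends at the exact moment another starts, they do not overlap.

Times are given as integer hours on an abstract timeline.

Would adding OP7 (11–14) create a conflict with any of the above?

Yes — it overlaps OP1, OP3, OP4

OP4: starts 5 before OP7 ends 14, and ends 12 after OP7 starts 11 → overlap.
OP2: ends 9 at or before OP7 starts 11 → clear.
OP1: starts 9 before OP7 ends 14, and ends 14 after OP7 starts 11 → overlap.
OP3: starts 12 before OP7 ends 14, and ends 20 after OP7 starts 11 → overlap.
OP5: starts 19 at or after OP7 ends 14 → clear.
OP6: starts 26 at or after OP7 ends 14 → clear.
OP7 overlaps OP1, OP3, OP4.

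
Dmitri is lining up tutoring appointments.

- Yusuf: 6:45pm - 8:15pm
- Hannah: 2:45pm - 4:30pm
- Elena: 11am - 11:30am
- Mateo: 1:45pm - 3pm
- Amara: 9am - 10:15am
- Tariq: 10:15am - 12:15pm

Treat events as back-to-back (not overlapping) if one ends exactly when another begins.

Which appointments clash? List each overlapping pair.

Elena & Tariq, Hannah & Mateo

Check each pair: they overlap iff neither finishes before the other starts.
Sorted by start: Amara, Tariq, Elena, Mateo, Hannah, Yusuf.
Tariq starts exactly when Amara ends (back-to-back, no overlap); Amara is clear from here.
Elena starts before Tariq ends → Tariq and Elena overlap.
Mateo starts after Tariq ends; Tariq is clear from here.
Mateo starts after Elena ends; Elena is clear from here.
Hannah starts before Mateo ends → Mateo and Hannah overlap.
Yusuf starts after Mateo ends.
Yusuf starts after Hannah ends.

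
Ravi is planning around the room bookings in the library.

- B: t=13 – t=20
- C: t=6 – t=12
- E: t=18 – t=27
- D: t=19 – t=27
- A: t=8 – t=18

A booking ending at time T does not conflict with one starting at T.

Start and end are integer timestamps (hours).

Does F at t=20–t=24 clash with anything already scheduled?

Yes — it overlaps D, E

C: ends t=12 at or before F starts t=20 → clear.
A: ends t=18 at or before F starts t=20 → clear.
B: ends t=20 at or before F starts t=20 → clear.
E: starts t=18 before F ends t=24, and ends t=27 after F starts t=20 → overlap.
D: starts t=19 before F ends t=24, and ends t=27 after F starts t=20 → overlap.
F overlaps D, E.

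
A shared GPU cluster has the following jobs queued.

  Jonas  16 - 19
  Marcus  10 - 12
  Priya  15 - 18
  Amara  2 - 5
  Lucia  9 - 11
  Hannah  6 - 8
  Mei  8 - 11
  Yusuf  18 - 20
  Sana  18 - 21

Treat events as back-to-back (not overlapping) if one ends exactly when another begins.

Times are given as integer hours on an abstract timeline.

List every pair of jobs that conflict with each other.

Jonas & Priya, Jonas & Sana, Jonas & Yusuf, Lucia & Marcus, Lucia & Mei, Marcus & Mei, Sana & Yusuf

Sorted by start: Amara, Hannah, Mei, Lucia, Marcus, Priya, Jonas, Yusuf, Sana.
Hannah starts after Amara ends, so Amara has no further overlaps.
Mei starts exactly when Hannah ends (back-to-back, no overlap), so Hannah has no further overlaps.
Lucia starts before Mei ends → Mei and Lucia overlap.
Marcus starts before Mei ends → Mei and Marcus overlap.
Priya starts after Mei ends, so Mei has no further overlaps.
Marcus starts before Lucia ends → Lucia and Marcus overlap.
Priya starts after Lucia ends, so Lucia has no further overlaps.
Priya starts after Marcus ends, so Marcus has no further overlaps.
Jonas starts before Priya ends → Priya and Jonas overlap.
Yusuf starts exactly when Priya ends (back-to-back, no overlap), so Priya has no further overlaps.
Yusuf starts before Jonas ends → Jonas and Yusuf overlap.
Sana starts before Jonas ends → Jonas and Sana overlap.
Sana starts before Yusuf ends → Yusuf and Sana overlap.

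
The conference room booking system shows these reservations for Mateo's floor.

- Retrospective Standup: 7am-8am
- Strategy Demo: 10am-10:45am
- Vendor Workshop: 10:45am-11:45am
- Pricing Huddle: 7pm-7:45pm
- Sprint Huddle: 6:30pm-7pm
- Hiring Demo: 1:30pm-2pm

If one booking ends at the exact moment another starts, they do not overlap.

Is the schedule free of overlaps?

Yes

Sorted by start: Retrospective Standup, Strategy Demo, Vendor Workshop, Hiring Demo, Sprint Huddle, Pricing Huddle.
Strategy Demo starts after Retrospective Standup ends — done with Retrospective Standup.
Vendor Workshop starts exactly when Strategy Demo ends (back-to-back, no overlap) — done with Strategy Demo.
Hiring Demo starts after Vendor Workshop ends — done with Vendor Workshop.
Sprint Huddle starts after Hiring Demo ends — done with Hiring Demo.
Pricing Huddle starts exactly when Sprint Huddle ends (back-to-back, no overlap).
Every pair is clear; the schedule has no overlaps.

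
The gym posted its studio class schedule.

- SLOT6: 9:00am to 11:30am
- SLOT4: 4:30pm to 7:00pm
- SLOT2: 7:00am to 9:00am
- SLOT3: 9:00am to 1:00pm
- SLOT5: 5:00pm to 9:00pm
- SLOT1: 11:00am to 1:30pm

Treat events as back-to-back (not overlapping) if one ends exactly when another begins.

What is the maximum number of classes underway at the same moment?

Sweep the timeline, counting +1 at each start and −1 at each end (ends before starts at a tie):
7:00am start SLOT2 → 1
9:00am end SLOT2 → 0
9:00am start SLOT3 → 1
9:00am start SLOT6 → 2
11:00am start SLOT1 → 3
11:30am end SLOT6 → 2
1:00pm end SLOT3 → 1
1:30pm end SLOT1 → 0
4:30pm start SLOT4 → 1
5:00pm start SLOT5 → 2
7:00pm end SLOT4 → 1
9:00pm end SLOT5 → 0
Peak is 3, at 11:00am (SLOT1, SLOT3, SLOT6).

3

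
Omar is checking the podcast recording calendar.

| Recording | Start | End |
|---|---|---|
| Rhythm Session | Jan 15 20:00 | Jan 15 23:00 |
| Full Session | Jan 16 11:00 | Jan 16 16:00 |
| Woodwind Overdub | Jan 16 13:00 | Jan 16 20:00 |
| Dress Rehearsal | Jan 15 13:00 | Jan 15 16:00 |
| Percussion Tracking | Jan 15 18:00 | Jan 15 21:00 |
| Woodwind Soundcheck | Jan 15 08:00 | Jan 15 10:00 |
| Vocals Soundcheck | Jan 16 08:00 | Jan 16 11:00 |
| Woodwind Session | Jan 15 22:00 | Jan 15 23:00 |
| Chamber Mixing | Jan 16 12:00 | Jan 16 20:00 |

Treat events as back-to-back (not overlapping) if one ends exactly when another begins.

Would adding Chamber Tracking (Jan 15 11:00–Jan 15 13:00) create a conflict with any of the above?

No — it doesn't clash with anything

Woodwind Soundcheck: ends Jan 15 10:00 at or before Chamber Tracking starts Jan 15 11:00 → clear.
Dress Rehearsal: starts Jan 15 13:00 at or after Chamber Tracking ends Jan 15 13:00 → clear.
Percussion Tracking: starts Jan 15 18:00 at or after Chamber Tracking ends Jan 15 13:00 → clear.
Rhythm Session: starts Jan 15 20:00 at or after Chamber Tracking ends Jan 15 13:00 → clear.
Woodwind Session: starts Jan 15 22:00 at or after Chamber Tracking ends Jan 15 13:00 → clear.
Vocals Soundcheck: starts Jan 16 08:00 at or after Chamber Tracking ends Jan 15 13:00 → clear.
Full Session: starts Jan 16 11:00 at or after Chamber Tracking ends Jan 15 13:00 → clear.
Chamber Mixing: starts Jan 16 12:00 at or after Chamber Tracking ends Jan 15 13:00 → clear.
Woodwind Overdub: starts Jan 16 13:00 at or after Chamber Tracking ends Jan 15 13:00 → clear.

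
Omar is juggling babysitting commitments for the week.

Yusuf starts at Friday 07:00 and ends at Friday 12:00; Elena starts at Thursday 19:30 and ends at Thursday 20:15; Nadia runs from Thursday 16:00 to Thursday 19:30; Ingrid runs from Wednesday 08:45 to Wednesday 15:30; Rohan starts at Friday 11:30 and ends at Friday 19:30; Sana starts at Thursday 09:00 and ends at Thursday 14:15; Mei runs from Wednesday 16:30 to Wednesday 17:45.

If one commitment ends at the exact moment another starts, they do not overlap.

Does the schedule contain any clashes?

Check each pair: they overlap iff neither finishes before the other starts.
Sorted by start: Ingrid, Mei, Sana, Nadia, Elena, Yusuf, Rohan.
Mei starts after Ingrid ends; Ingrid is clear from here.
Sana starts after Mei ends; Mei is clear from here.
Nadia starts after Sana ends; Sana is clear from here.
Elena starts exactly when Nadia ends (back-to-back, no overlap); Nadia is clear from here.
Yusuf starts after Elena ends; Elena is clear from here.
Rohan starts before Yusuf ends → Yusuf and Rohan overlap.
That's a conflict, so the schedule is not conflict-free.

Yes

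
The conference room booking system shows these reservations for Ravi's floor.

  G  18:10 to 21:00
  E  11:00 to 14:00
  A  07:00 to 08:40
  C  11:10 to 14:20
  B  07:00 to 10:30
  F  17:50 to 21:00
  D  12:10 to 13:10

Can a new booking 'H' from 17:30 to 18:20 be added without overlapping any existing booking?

A: ends 08:40 at or before H starts 17:30 → clear.
B: ends 10:30 at or before H starts 17:30 → clear.
E: ends 14:00 at or before H starts 17:30 → clear.
C: ends 14:20 at or before H starts 17:30 → clear.
D: ends 13:10 at or before H starts 17:30 → clear.
F: starts 17:50 before H ends 18:20, and ends 21:00 after H starts 17:30 → overlap.
G: starts 18:10 before H ends 18:20, and ends 21:00 after H starts 17:30 → overlap.
H overlaps F, G.

No — it overlaps F, G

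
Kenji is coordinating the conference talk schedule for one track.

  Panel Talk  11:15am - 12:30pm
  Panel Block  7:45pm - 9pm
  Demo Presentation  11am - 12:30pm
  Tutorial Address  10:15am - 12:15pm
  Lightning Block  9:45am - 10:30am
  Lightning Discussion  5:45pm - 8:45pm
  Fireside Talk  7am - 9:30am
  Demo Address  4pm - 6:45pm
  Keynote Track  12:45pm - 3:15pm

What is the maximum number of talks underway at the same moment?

3

Sort all start/end points and keep a running count:
7am start Fireside Talk → 1
9:30am end Fireside Talk → 0
9:45am start Lightning Block → 1
10:15am start Tutorial Address → 2
10:30am end Lightning Block → 1
11am start Demo Presentation → 2
11:15am start Panel Talk → 3
12:15pm end Tutorial Address → 2
12:30pm end Demo Presentation → 1
12:30pm end Panel Talk → 0
12:45pm start Keynote Track → 1
3:15pm end Keynote Track → 0
4pm start Demo Address → 1
5:45pm start Lightning Discussion → 2
6:45pm end Demo Address → 1
7:45pm start Panel Block → 2
8:45pm end Lightning Discussion → 1
9pm end Panel Block → 0
Peak is 3, at 11:15am (Demo Presentation, Panel Talk, Tutorial Address).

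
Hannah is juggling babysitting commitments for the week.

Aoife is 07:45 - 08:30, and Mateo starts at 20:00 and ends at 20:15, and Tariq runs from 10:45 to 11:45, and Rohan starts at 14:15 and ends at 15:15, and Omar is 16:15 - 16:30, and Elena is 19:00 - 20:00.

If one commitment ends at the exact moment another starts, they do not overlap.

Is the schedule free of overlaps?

Two intervals overlap when each starts before the other ends.
Sorted by start: Aoife, Tariq, Rohan, Omar, Elena, Mateo.
Tariq starts after Aoife ends, so nothing later overlaps Aoife either.
Rohan starts after Tariq ends, so nothing later overlaps Tariq either.
Omar starts after Rohan ends, so nothing later overlaps Rohan either.
Elena starts after Omar ends, so nothing later overlaps Omar either.
Mateo starts exactly when Elena ends (back-to-back, no overlap).
Every pair is clear; the schedule has no overlaps.

Yes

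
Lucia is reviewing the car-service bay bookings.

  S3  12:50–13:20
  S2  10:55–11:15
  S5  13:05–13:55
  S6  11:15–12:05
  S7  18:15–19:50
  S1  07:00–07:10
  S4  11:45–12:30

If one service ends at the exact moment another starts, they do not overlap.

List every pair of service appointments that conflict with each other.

S3 & S5, S4 & S6

Sorted by start: S1, S2, S6, S4, S3, S5, S7.
S2 starts after S1 ends — done with S1.
S6 starts exactly when S2 ends (back-to-back, no overlap) — done with S2.
S4 starts before S6 ends → S6 and S4 overlap.
S3 starts after S6 ends — done with S6.
S3 starts after S4 ends — done with S4.
S5 starts before S3 ends → S3 and S5 overlap.
S7 starts after S3 ends.
S7 starts after S5 ends.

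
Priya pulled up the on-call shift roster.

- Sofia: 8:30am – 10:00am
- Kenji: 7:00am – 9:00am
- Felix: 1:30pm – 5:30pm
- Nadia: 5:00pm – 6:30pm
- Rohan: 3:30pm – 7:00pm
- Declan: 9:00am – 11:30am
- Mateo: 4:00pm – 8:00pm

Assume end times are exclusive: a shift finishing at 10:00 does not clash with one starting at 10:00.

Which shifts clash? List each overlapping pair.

Declan & Sofia, Felix & Mateo, Felix & Nadia, Felix & Rohan, Kenji & Sofia, Mateo & Nadia, Mateo & Rohan, Nadia & Rohan

Two intervals overlap when each starts before the other ends.
Sorted by start: Kenji, Sofia, Declan, Felix, Rohan, Mateo, Nadia.
Sofia starts before Kenji ends → Kenji and Sofia overlap.
Declan starts exactly when Kenji ends (back-to-back, no overlap), so Kenji has no further overlaps.
Declan starts before Sofia ends → Sofia and Declan overlap.
Felix starts after Sofia ends, so Sofia has no further overlaps.
Felix starts after Declan ends, so Declan has no further overlaps.
Rohan starts before Felix ends → Felix and Rohan overlap.
Mateo starts before Felix ends → Felix and Mateo overlap.
Nadia starts before Felix ends → Felix and Nadia overlap.
Mateo starts before Rohan ends → Rohan and Mateo overlap.
Nadia starts before Rohan ends → Rohan and Nadia overlap.
Nadia starts before Mateo ends → Mateo and Nadia overlap.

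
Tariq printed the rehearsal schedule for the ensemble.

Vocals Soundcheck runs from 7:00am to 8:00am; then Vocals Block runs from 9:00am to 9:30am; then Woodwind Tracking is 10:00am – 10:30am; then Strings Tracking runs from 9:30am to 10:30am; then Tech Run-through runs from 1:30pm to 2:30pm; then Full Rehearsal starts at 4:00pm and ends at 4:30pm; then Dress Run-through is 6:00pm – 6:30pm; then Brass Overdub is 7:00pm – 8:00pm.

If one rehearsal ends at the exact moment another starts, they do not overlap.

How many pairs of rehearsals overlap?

1

Sorted by start: Vocals Soundcheck, Vocals Block, Strings Tracking, Woodwind Tracking, Tech Run-through, Full Rehearsal, Dress Run-through, Brass Overdub.
Vocals Block starts after Vocals Soundcheck ends, so Vocals Soundcheck has no further overlaps.
Strings Tracking starts exactly when Vocals Block ends (back-to-back, no overlap), so Vocals Block has no further overlaps.
Woodwind Tracking starts before Strings Tracking ends → Strings Tracking and Woodwind Tracking overlap.
Tech Run-through starts after Strings Tracking ends, so Strings Tracking has no further overlaps.
Tech Run-through starts after Woodwind Tracking ends, so Woodwind Tracking has no further overlaps.
Full Rehearsal starts after Tech Run-through ends, so Tech Run-through has no further overlaps.
Dress Run-through starts after Full Rehearsal ends, so Full Rehearsal has no further overlaps.
Brass Overdub starts after Dress Run-through ends.
Overlapping pairs: Strings Tracking & Woodwind Tracking — 1 in total.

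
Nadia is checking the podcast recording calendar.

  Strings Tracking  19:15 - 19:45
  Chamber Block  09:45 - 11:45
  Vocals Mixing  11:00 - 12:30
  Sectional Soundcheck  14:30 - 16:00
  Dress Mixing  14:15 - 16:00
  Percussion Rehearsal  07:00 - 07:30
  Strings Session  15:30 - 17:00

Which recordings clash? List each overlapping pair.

Sorted by start: Percussion Rehearsal, Chamber Block, Vocals Mixing, Dress Mixing, Sectional Soundcheck, Strings Session, Strings Tracking.
Chamber Block starts after Percussion Rehearsal ends — done with Percussion Rehearsal.
Vocals Mixing starts before Chamber Block ends → Chamber Block and Vocals Mixing overlap.
Dress Mixing starts after Chamber Block ends — done with Chamber Block.
Dress Mixing starts after Vocals Mixing ends — done with Vocals Mixing.
Sectional Soundcheck starts before Dress Mixing ends → Dress Mixing and Sectional Soundcheck overlap.
Strings Session starts before Dress Mixing ends → Dress Mixing and Strings Session overlap.
Strings Tracking starts after Dress Mixing ends.
Strings Session starts before Sectional Soundcheck ends → Sectional Soundcheck and Strings Session overlap.
Strings Tracking starts after Sectional Soundcheck ends.
Strings Tracking starts after Strings Session ends.

Chamber Block & Vocals Mixing, Dress Mixing & Sectional Soundcheck, Dress Mixing & Strings Session, Sectional Soundcheck & Strings Session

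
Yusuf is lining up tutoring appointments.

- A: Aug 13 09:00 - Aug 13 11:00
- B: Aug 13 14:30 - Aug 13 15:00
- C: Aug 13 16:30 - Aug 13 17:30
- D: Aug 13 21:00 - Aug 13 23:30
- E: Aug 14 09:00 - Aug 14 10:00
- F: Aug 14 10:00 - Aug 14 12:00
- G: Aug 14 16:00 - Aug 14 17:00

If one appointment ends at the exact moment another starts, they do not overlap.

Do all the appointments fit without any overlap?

Yes

Sorted by start: A, B, C, D, E, F, G.
B starts after A ends — done with A.
C starts after B ends — done with B.
D starts after C ends — done with C.
E starts after D ends — done with D.
F starts exactly when E ends (back-to-back, no overlap) — done with E.
G starts after F ends.
Every pair is clear; the schedule has no overlaps.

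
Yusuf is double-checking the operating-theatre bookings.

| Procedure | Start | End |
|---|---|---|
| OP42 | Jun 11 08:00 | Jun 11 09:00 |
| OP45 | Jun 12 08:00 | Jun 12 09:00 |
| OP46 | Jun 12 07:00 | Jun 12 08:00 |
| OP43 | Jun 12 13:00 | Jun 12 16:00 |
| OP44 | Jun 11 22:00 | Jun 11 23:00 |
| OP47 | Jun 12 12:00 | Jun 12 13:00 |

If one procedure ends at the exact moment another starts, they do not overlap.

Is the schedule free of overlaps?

Check each pair: they overlap iff neither finishes before the other starts.
Sorted by start: OP42, OP44, OP46, OP45, OP47, OP43.
OP44 starts after OP42 ends, so nothing later overlaps OP42 either.
OP46 starts after OP44 ends, so nothing later overlaps OP44 either.
OP45 starts exactly when OP46 ends (back-to-back, no overlap), so nothing later overlaps OP46 either.
OP47 starts after OP45 ends, so nothing later overlaps OP45 either.
OP43 starts exactly when OP47 ends (back-to-back, no overlap).
Every pair is clear; the schedule has no overlaps.

Yes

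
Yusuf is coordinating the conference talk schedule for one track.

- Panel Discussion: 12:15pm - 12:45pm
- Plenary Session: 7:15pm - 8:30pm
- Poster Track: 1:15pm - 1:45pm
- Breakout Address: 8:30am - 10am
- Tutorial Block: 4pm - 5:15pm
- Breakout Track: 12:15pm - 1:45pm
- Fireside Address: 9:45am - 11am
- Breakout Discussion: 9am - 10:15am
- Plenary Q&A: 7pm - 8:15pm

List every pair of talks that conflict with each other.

Breakout Address & Breakout Discussion, Breakout Address & Fireside Address, Breakout Discussion & Fireside Address, Breakout Track & Panel Discussion, Breakout Track & Poster Track, Plenary Q&A & Plenary Session

Sorted by start: Breakout Address, Breakout Discussion, Fireside Address, Breakout Track, Panel Discussion, Poster Track, Tutorial Block, Plenary Q&A, Plenary Session.
Breakout Discussion starts before Breakout Address ends → Breakout Address and Breakout Discussion overlap.
Fireside Address starts before Breakout Address ends → Breakout Address and Fireside Address overlap.
Breakout Track starts after Breakout Address ends — done with Breakout Address.
Fireside Address starts before Breakout Discussion ends → Breakout Discussion and Fireside Address overlap.
Breakout Track starts after Breakout Discussion ends — done with Breakout Discussion.
Breakout Track starts after Fireside Address ends — done with Fireside Address.
Panel Discussion starts before Breakout Track ends → Breakout Track and Panel Discussion overlap.
Poster Track starts before Breakout Track ends → Breakout Track and Poster Track overlap.
Tutorial Block starts after Breakout Track ends — done with Breakout Track.
Poster Track starts after Panel Discussion ends — done with Panel Discussion.
Tutorial Block starts after Poster Track ends — done with Poster Track.
Plenary Q&A starts after Tutorial Block ends — done with Tutorial Block.
Plenary Session starts before Plenary Q&A ends → Plenary Q&A and Plenary Session overlap.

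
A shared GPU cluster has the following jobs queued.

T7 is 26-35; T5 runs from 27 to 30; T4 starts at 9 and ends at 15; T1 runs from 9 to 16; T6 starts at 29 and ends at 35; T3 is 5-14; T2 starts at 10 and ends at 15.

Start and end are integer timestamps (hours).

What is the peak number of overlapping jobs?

Sort all start/end points and keep a running count:
5 start T3 → 1
9 start T1 → 2
9 start T4 → 3
10 start T2 → 4
14 end T3 → 3
15 end T2 → 2
15 end T4 → 1
16 end T1 → 0
26 start T7 → 1
27 start T5 → 2
29 start T6 → 3
30 end T5 → 2
35 end T6 → 1
35 end T7 → 0
Peak is 4, at 10 (T1, T2, T3, T4).

4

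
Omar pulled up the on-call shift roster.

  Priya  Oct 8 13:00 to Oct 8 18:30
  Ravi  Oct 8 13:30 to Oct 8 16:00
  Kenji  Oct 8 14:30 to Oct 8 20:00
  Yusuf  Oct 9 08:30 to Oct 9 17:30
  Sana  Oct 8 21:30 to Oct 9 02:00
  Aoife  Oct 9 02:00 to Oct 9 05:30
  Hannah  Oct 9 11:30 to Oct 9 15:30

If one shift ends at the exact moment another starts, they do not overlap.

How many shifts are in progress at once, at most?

3

Walk through starts and ends in time order (an end at T is processed before a start at T):
Oct 8 13:00 start Priya → 1
Oct 8 13:30 start Ravi → 2
Oct 8 14:30 start Kenji → 3
Oct 8 16:00 end Ravi → 2
Oct 8 18:30 end Priya → 1
Oct 8 20:00 end Kenji → 0
Oct 8 21:30 start Sana → 1
Oct 9 02:00 end Sana → 0
Oct 9 02:00 start Aoife → 1
Oct 9 05:30 end Aoife → 0
Oct 9 08:30 start Yusuf → 1
Oct 9 11:30 start Hannah → 2
Oct 9 15:30 end Hannah → 1
Oct 9 17:30 end Yusuf → 0
Peak is 3, at Oct 8 14:30 (Kenji, Priya, Ravi).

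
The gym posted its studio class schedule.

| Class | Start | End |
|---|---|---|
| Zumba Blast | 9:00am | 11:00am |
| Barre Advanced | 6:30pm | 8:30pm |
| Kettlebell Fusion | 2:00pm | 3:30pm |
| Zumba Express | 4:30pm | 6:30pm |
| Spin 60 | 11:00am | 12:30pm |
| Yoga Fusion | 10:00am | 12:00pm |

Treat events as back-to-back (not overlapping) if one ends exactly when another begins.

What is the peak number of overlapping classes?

2

Sort all start/end points and keep a running count:
9:00am start Zumba Blast → 1
10:00am start Yoga Fusion → 2
11:00am end Zumba Blast → 1
11:00am start Spin 60 → 2
12:00pm end Yoga Fusion → 1
12:30pm end Spin 60 → 0
2:00pm start Kettlebell Fusion → 1
3:30pm end Kettlebell Fusion → 0
4:30pm start Zumba Express → 1
6:30pm end Zumba Express → 0
6:30pm start Barre Advanced → 1
8:30pm end Barre Advanced → 0
Peak is 2, at 10:00am (Yoga Fusion, Zumba Blast).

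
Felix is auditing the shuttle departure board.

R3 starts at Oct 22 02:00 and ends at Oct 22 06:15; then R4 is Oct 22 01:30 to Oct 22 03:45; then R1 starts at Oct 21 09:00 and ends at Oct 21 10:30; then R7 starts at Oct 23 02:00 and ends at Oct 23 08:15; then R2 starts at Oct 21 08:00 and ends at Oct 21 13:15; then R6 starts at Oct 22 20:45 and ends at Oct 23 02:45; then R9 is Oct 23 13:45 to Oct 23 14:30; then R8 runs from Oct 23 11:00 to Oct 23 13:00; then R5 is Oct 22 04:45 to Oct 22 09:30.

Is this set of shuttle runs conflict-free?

Sorted by start: R2, R1, R4, R3, R5, R6, R7, R8, R9.
R1 starts before R2 ends → R2 and R1 overlap.
That's a conflict, so the schedule is not conflict-free.

No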